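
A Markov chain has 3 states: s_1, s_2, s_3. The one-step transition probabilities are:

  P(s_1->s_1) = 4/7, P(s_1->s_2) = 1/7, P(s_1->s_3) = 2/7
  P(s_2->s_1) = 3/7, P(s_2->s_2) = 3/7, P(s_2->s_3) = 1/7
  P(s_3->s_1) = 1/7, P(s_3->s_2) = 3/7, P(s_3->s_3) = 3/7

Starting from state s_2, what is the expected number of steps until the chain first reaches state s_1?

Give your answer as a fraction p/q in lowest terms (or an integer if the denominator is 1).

Let h_i = expected steps to first reach s_1 from state i.
Boundary: h_s_1 = 0.
First-step equations for the other states:
  h_s_2 = 1 + 3/7*h_s_1 + 3/7*h_s_2 + 1/7*h_s_3
  h_s_3 = 1 + 1/7*h_s_1 + 3/7*h_s_2 + 3/7*h_s_3

Substituting h_s_1 = 0 and rearranging gives the linear system (I - Q) h = 1:
  [4/7, -1/7] . (h_s_2, h_s_3) = 1
  [-3/7, 4/7] . (h_s_2, h_s_3) = 1

Solving yields:
  h_s_2 = 35/13
  h_s_3 = 49/13

Starting state is s_2, so the expected hitting time is h_s_2 = 35/13.

Answer: 35/13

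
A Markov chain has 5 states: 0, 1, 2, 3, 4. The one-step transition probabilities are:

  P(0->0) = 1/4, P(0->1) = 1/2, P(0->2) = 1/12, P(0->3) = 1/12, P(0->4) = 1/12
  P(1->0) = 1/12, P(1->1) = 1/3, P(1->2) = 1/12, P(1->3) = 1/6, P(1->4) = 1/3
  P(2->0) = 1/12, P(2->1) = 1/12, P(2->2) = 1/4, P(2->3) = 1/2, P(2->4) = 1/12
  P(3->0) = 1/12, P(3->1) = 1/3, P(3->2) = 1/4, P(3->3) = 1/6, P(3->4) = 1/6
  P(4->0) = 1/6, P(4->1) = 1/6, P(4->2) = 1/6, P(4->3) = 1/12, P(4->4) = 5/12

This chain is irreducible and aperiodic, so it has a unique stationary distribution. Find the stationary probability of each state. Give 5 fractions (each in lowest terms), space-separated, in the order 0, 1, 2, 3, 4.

The stationary distribution satisfies pi = pi * P, i.e.:
  pi_0 = 1/4*pi_0 + 1/12*pi_1 + 1/12*pi_2 + 1/12*pi_3 + 1/6*pi_4
  pi_1 = 1/2*pi_0 + 1/3*pi_1 + 1/12*pi_2 + 1/3*pi_3 + 1/6*pi_4
  pi_2 = 1/12*pi_0 + 1/12*pi_1 + 1/4*pi_2 + 1/4*pi_3 + 1/6*pi_4
  pi_3 = 1/12*pi_0 + 1/6*pi_1 + 1/2*pi_2 + 1/6*pi_3 + 1/12*pi_4
  pi_4 = 1/12*pi_0 + 1/3*pi_1 + 1/12*pi_2 + 1/6*pi_3 + 5/12*pi_4
with normalization: pi_0 + pi_1 + pi_2 + pi_3 + pi_4 = 1.

Using the first 4 balance equations plus normalization, the linear system A*pi = b is:
  [-3/4, 1/12, 1/12, 1/12, 1/6] . pi = 0
  [1/2, -2/3, 1/12, 1/3, 1/6] . pi = 0
  [1/12, 1/12, -3/4, 1/4, 1/6] . pi = 0
  [1/12, 1/6, 1/2, -5/6, 1/12] . pi = 0
  [1, 1, 1, 1, 1] . pi = 1

Solving yields:
  pi_0 = 267/2135
  pi_1 = 116/427
  pi_2 = 348/2135
  pi_3 = 81/427
  pi_4 = 107/427

Verification (pi * P):
  267/2135*1/4 + 116/427*1/12 + 348/2135*1/12 + 81/427*1/12 + 107/427*1/6 = 267/2135 = pi_0  (ok)
  267/2135*1/2 + 116/427*1/3 + 348/2135*1/12 + 81/427*1/3 + 107/427*1/6 = 116/427 = pi_1  (ok)
  267/2135*1/12 + 116/427*1/12 + 348/2135*1/4 + 81/427*1/4 + 107/427*1/6 = 348/2135 = pi_2  (ok)
  267/2135*1/12 + 116/427*1/6 + 348/2135*1/2 + 81/427*1/6 + 107/427*1/12 = 81/427 = pi_3  (ok)
  267/2135*1/12 + 116/427*1/3 + 348/2135*1/12 + 81/427*1/6 + 107/427*5/12 = 107/427 = pi_4  (ok)

Answer: 267/2135 116/427 348/2135 81/427 107/427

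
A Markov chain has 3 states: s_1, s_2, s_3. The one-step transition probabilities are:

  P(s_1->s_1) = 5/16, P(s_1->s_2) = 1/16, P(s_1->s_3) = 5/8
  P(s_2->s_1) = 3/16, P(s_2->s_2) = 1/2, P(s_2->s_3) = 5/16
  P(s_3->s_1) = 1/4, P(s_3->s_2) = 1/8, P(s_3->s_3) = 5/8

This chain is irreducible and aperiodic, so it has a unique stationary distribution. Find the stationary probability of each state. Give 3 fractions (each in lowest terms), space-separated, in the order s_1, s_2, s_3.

Answer: 38/149 26/149 85/149

Derivation:
The stationary distribution satisfies pi = pi * P, i.e.:
  pi_s_1 = 5/16*pi_s_1 + 3/16*pi_s_2 + 1/4*pi_s_3
  pi_s_2 = 1/16*pi_s_1 + 1/2*pi_s_2 + 1/8*pi_s_3
  pi_s_3 = 5/8*pi_s_1 + 5/16*pi_s_2 + 5/8*pi_s_3
with normalization: pi_s_1 + pi_s_2 + pi_s_3 = 1.

Using the first 2 balance equations plus normalization, the linear system A*pi = b is:
  [-11/16, 3/16, 1/4] . pi = 0
  [1/16, -1/2, 1/8] . pi = 0
  [1, 1, 1] . pi = 1

Solving yields:
  pi_s_1 = 38/149
  pi_s_2 = 26/149
  pi_s_3 = 85/149

Verification (pi * P):
  38/149*5/16 + 26/149*3/16 + 85/149*1/4 = 38/149 = pi_s_1  (ok)
  38/149*1/16 + 26/149*1/2 + 85/149*1/8 = 26/149 = pi_s_2  (ok)
  38/149*5/8 + 26/149*5/16 + 85/149*5/8 = 85/149 = pi_s_3  (ok)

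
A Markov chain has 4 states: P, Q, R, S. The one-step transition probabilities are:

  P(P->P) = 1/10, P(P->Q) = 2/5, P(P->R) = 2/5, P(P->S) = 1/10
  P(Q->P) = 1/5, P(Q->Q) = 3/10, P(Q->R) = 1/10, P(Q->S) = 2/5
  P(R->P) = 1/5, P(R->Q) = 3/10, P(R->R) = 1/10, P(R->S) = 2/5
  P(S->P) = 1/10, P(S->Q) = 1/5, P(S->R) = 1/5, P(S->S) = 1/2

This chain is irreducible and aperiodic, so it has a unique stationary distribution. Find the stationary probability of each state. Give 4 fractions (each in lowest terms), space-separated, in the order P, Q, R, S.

Answer: 7/48 11/40 11/60 19/48

Derivation:
The stationary distribution satisfies pi = pi * P, i.e.:
  pi_P = 1/10*pi_P + 1/5*pi_Q + 1/5*pi_R + 1/10*pi_S
  pi_Q = 2/5*pi_P + 3/10*pi_Q + 3/10*pi_R + 1/5*pi_S
  pi_R = 2/5*pi_P + 1/10*pi_Q + 1/10*pi_R + 1/5*pi_S
  pi_S = 1/10*pi_P + 2/5*pi_Q + 2/5*pi_R + 1/2*pi_S
with normalization: pi_P + pi_Q + pi_R + pi_S = 1.

Using the first 3 balance equations plus normalization, the linear system A*pi = b is:
  [-9/10, 1/5, 1/5, 1/10] . pi = 0
  [2/5, -7/10, 3/10, 1/5] . pi = 0
  [2/5, 1/10, -9/10, 1/5] . pi = 0
  [1, 1, 1, 1] . pi = 1

Solving yields:
  pi_P = 7/48
  pi_Q = 11/40
  pi_R = 11/60
  pi_S = 19/48

Verification (pi * P):
  7/48*1/10 + 11/40*1/5 + 11/60*1/5 + 19/48*1/10 = 7/48 = pi_P  (ok)
  7/48*2/5 + 11/40*3/10 + 11/60*3/10 + 19/48*1/5 = 11/40 = pi_Q  (ok)
  7/48*2/5 + 11/40*1/10 + 11/60*1/10 + 19/48*1/5 = 11/60 = pi_R  (ok)
  7/48*1/10 + 11/40*2/5 + 11/60*2/5 + 19/48*1/2 = 19/48 = pi_S  (ok)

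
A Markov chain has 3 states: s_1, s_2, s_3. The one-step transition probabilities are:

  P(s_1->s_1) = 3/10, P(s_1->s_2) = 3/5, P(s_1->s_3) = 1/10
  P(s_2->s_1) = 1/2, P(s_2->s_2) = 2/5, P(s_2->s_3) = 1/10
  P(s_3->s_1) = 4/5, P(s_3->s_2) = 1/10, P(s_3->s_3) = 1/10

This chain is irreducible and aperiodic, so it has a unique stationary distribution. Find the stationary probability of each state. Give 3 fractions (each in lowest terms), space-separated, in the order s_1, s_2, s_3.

Answer: 53/120 11/24 1/10

Derivation:
The stationary distribution satisfies pi = pi * P, i.e.:
  pi_s_1 = 3/10*pi_s_1 + 1/2*pi_s_2 + 4/5*pi_s_3
  pi_s_2 = 3/5*pi_s_1 + 2/5*pi_s_2 + 1/10*pi_s_3
  pi_s_3 = 1/10*pi_s_1 + 1/10*pi_s_2 + 1/10*pi_s_3
with normalization: pi_s_1 + pi_s_2 + pi_s_3 = 1.

Using the first 2 balance equations plus normalization, the linear system A*pi = b is:
  [-7/10, 1/2, 4/5] . pi = 0
  [3/5, -3/5, 1/10] . pi = 0
  [1, 1, 1] . pi = 1

Solving yields:
  pi_s_1 = 53/120
  pi_s_2 = 11/24
  pi_s_3 = 1/10

Verification (pi * P):
  53/120*3/10 + 11/24*1/2 + 1/10*4/5 = 53/120 = pi_s_1  (ok)
  53/120*3/5 + 11/24*2/5 + 1/10*1/10 = 11/24 = pi_s_2  (ok)
  53/120*1/10 + 11/24*1/10 + 1/10*1/10 = 1/10 = pi_s_3  (ok)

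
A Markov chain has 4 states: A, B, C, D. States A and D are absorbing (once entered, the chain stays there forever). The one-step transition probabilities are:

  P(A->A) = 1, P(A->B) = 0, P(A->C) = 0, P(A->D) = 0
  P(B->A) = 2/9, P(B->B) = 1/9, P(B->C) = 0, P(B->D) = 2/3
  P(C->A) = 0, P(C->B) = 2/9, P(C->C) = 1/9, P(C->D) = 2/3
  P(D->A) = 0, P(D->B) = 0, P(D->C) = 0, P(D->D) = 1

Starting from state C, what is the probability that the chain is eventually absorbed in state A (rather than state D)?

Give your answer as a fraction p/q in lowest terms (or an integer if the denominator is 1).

Answer: 1/16

Derivation:
Let a_i = P(absorbed in A | start in state i).
Boundary conditions: a_A = 1, a_D = 0.
For each transient state i, a_i = sum_j P(i->j) * a_j:
  a_B = 2/9*a_A + 1/9*a_B + 0*a_C + 2/3*a_D
  a_C = 0*a_A + 2/9*a_B + 1/9*a_C + 2/3*a_D

Substituting a_A = 1 and a_D = 0, rearrange to (I - Q) a = r where r[i] = P(i -> A):
  [8/9, 0] . (a_B, a_C) = 2/9
  [-2/9, 8/9] . (a_B, a_C) = 0

Solving yields:
  a_B = 1/4
  a_C = 1/16

Starting state is C, so the absorption probability is a_C = 1/16.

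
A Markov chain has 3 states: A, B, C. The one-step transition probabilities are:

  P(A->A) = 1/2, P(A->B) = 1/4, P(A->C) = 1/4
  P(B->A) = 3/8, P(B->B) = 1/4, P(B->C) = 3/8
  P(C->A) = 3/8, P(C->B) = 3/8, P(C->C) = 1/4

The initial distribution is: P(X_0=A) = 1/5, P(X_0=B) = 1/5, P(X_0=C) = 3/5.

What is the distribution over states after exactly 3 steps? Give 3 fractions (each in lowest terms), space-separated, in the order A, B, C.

Propagating the distribution step by step (d_{t+1} = d_t * P):
d_0 = (A=1/5, B=1/5, C=3/5)
  d_1[A] = 1/5*1/2 + 1/5*3/8 + 3/5*3/8 = 2/5
  d_1[B] = 1/5*1/4 + 1/5*1/4 + 3/5*3/8 = 13/40
  d_1[C] = 1/5*1/4 + 1/5*3/8 + 3/5*1/4 = 11/40
d_1 = (A=2/5, B=13/40, C=11/40)
  d_2[A] = 2/5*1/2 + 13/40*3/8 + 11/40*3/8 = 17/40
  d_2[B] = 2/5*1/4 + 13/40*1/4 + 11/40*3/8 = 91/320
  d_2[C] = 2/5*1/4 + 13/40*3/8 + 11/40*1/4 = 93/320
d_2 = (A=17/40, B=91/320, C=93/320)
  d_3[A] = 17/40*1/2 + 91/320*3/8 + 93/320*3/8 = 137/320
  d_3[B] = 17/40*1/4 + 91/320*1/4 + 93/320*3/8 = 733/2560
  d_3[C] = 17/40*1/4 + 91/320*3/8 + 93/320*1/4 = 731/2560
d_3 = (A=137/320, B=733/2560, C=731/2560)

Answer: 137/320 733/2560 731/2560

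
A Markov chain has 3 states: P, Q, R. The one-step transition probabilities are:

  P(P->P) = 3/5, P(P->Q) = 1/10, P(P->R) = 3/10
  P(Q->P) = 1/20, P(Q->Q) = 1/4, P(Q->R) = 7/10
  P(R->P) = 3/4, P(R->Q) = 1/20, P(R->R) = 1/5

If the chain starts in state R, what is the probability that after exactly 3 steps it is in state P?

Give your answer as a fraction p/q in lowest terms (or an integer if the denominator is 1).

Answer: 4731/8000

Derivation:
Computing P^3 by repeated multiplication:
P^1 =
  P: [3/5, 1/10, 3/10]
  Q: [1/20, 1/4, 7/10]
  R: [3/4, 1/20, 1/5]
P^2 =
  P: [59/100, 1/10, 31/100]
  Q: [227/400, 41/400, 33/100]
  R: [241/400, 39/400, 3/10]
P^3 =
  P: [1183/2000, 199/2000, 309/1000]
  Q: [949/1600, 791/8000, 77/250]
  R: [4731/8000, 797/8000, 309/1000]

(P^3)[R -> P] = 4731/8000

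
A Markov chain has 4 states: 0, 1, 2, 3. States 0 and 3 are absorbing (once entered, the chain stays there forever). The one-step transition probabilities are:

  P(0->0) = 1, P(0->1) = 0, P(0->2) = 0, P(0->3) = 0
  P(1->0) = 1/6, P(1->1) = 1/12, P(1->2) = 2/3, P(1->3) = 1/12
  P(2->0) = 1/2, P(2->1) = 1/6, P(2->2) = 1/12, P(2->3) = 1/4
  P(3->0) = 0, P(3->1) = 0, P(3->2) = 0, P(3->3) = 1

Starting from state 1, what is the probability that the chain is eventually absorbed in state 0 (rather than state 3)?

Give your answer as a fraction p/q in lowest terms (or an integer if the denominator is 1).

Answer: 2/3

Derivation:
Let a_i = P(absorbed in 0 | start in state i).
Boundary conditions: a_0 = 1, a_3 = 0.
For each transient state i, a_i = sum_j P(i->j) * a_j:
  a_1 = 1/6*a_0 + 1/12*a_1 + 2/3*a_2 + 1/12*a_3
  a_2 = 1/2*a_0 + 1/6*a_1 + 1/12*a_2 + 1/4*a_3

Substituting a_0 = 1 and a_3 = 0, rearrange to (I - Q) a = r where r[i] = P(i -> 0):
  [11/12, -2/3] . (a_1, a_2) = 1/6
  [-1/6, 11/12] . (a_1, a_2) = 1/2

Solving yields:
  a_1 = 2/3
  a_2 = 2/3

Starting state is 1, so the absorption probability is a_1 = 2/3.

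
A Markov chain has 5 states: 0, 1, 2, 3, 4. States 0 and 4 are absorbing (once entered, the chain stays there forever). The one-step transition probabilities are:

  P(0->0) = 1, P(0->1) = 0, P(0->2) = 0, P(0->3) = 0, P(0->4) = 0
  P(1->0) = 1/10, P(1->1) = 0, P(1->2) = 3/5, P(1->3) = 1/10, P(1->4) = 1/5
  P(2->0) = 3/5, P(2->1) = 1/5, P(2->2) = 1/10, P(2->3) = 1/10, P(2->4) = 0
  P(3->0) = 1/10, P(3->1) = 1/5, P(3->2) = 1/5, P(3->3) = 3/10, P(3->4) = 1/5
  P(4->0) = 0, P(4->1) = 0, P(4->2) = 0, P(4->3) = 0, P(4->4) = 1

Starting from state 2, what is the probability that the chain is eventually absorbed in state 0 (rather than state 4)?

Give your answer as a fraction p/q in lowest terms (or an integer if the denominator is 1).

Let a_i = P(absorbed in 0 | start in state i).
Boundary conditions: a_0 = 1, a_4 = 0.
For each transient state i, a_i = sum_j P(i->j) * a_j:
  a_1 = 1/10*a_0 + 0*a_1 + 3/5*a_2 + 1/10*a_3 + 1/5*a_4
  a_2 = 3/5*a_0 + 1/5*a_1 + 1/10*a_2 + 1/10*a_3 + 0*a_4
  a_3 = 1/10*a_0 + 1/5*a_1 + 1/5*a_2 + 3/10*a_3 + 1/5*a_4

Substituting a_0 = 1 and a_4 = 0, rearrange to (I - Q) a = r where r[i] = P(i -> 0):
  [1, -3/5, -1/10] . (a_1, a_2, a_3) = 1/10
  [-1/5, 9/10, -1/10] . (a_1, a_2, a_3) = 3/5
  [-1/5, -1/5, 7/10] . (a_1, a_2, a_3) = 1/10

Solving yields:
  a_1 = 85/123
  a_2 = 109/123
  a_3 = 73/123

Starting state is 2, so the absorption probability is a_2 = 109/123.

Answer: 109/123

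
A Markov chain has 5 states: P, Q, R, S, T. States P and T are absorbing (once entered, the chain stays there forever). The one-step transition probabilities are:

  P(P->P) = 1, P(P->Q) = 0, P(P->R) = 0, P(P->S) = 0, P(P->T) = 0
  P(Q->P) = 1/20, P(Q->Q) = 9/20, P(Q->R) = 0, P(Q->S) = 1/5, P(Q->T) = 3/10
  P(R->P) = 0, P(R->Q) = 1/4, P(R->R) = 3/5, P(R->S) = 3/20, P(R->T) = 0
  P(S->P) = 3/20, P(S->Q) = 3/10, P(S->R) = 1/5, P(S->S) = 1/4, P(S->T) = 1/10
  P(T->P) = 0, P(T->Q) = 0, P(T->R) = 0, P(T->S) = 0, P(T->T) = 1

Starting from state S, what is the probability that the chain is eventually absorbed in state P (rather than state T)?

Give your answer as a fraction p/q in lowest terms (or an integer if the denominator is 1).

Answer: 83/229

Derivation:
Let a_i = P(absorbed in P | start in state i).
Boundary conditions: a_P = 1, a_T = 0.
For each transient state i, a_i = sum_j P(i->j) * a_j:
  a_Q = 1/20*a_P + 9/20*a_Q + 0*a_R + 1/5*a_S + 3/10*a_T
  a_R = 0*a_P + 1/4*a_Q + 3/5*a_R + 3/20*a_S + 0*a_T
  a_S = 3/20*a_P + 3/10*a_Q + 1/5*a_R + 1/4*a_S + 1/10*a_T

Substituting a_P = 1 and a_T = 0, rearrange to (I - Q) a = r where r[i] = P(i -> P):
  [11/20, 0, -1/5] . (a_Q, a_R, a_S) = 1/20
  [-1/4, 2/5, -3/20] . (a_Q, a_R, a_S) = 0
  [-3/10, -1/5, 3/4] . (a_Q, a_R, a_S) = 3/20

Solving yields:
  a_Q = 51/229
  a_R = 63/229
  a_S = 83/229

Starting state is S, so the absorption probability is a_S = 83/229.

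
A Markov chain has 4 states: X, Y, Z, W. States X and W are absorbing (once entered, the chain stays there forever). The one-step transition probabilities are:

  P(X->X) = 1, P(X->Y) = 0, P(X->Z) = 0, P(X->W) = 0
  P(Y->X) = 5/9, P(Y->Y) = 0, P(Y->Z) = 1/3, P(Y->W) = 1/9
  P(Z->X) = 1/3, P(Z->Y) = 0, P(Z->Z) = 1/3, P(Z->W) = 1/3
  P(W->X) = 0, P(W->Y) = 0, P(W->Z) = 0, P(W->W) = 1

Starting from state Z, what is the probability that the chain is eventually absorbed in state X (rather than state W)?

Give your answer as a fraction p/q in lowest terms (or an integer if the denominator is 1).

Answer: 1/2

Derivation:
Let a_i = P(absorbed in X | start in state i).
Boundary conditions: a_X = 1, a_W = 0.
For each transient state i, a_i = sum_j P(i->j) * a_j:
  a_Y = 5/9*a_X + 0*a_Y + 1/3*a_Z + 1/9*a_W
  a_Z = 1/3*a_X + 0*a_Y + 1/3*a_Z + 1/3*a_W

Substituting a_X = 1 and a_W = 0, rearrange to (I - Q) a = r where r[i] = P(i -> X):
  [1, -1/3] . (a_Y, a_Z) = 5/9
  [0, 2/3] . (a_Y, a_Z) = 1/3

Solving yields:
  a_Y = 13/18
  a_Z = 1/2

Starting state is Z, so the absorption probability is a_Z = 1/2.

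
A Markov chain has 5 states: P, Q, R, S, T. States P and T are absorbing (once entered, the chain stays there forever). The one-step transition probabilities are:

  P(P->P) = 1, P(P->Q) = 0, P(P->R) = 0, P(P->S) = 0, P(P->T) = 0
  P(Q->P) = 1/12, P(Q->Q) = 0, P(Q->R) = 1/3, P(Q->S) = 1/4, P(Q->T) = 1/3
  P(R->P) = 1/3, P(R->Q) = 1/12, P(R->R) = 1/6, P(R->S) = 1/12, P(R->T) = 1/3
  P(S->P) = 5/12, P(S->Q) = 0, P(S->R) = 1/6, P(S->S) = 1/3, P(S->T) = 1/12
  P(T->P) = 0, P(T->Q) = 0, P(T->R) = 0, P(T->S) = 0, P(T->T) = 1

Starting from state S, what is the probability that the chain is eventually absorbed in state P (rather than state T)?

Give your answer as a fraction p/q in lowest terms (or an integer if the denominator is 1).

Answer: 339/449

Derivation:
Let a_i = P(absorbed in P | start in state i).
Boundary conditions: a_P = 1, a_T = 0.
For each transient state i, a_i = sum_j P(i->j) * a_j:
  a_Q = 1/12*a_P + 0*a_Q + 1/3*a_R + 1/4*a_S + 1/3*a_T
  a_R = 1/3*a_P + 1/12*a_Q + 1/6*a_R + 1/12*a_S + 1/3*a_T
  a_S = 5/12*a_P + 0*a_Q + 1/6*a_R + 1/3*a_S + 1/12*a_T

Substituting a_P = 1 and a_T = 0, rearrange to (I - Q) a = r where r[i] = P(i -> P):
  [1, -1/3, -1/4] . (a_Q, a_R, a_S) = 1/12
  [-1/12, 5/6, -1/12] . (a_Q, a_R, a_S) = 1/3
  [0, -1/6, 2/3] . (a_Q, a_R, a_S) = 5/12

Solving yields:
  a_Q = 200/449
  a_R = 467/898
  a_S = 339/449

Starting state is S, so the absorption probability is a_S = 339/449.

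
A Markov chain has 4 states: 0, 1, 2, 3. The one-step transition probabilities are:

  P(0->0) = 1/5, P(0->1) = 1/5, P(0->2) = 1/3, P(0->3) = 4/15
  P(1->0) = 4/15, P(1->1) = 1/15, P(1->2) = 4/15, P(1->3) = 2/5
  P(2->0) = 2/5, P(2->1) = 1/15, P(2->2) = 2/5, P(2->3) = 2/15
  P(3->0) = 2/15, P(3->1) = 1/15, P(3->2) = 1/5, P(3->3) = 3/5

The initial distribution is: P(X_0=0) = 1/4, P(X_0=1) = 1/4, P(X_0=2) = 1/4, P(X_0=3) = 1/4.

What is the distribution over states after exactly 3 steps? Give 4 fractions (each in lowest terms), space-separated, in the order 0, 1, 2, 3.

Propagating the distribution step by step (d_{t+1} = d_t * P):
d_0 = (0=1/4, 1=1/4, 2=1/4, 3=1/4)
  d_1[0] = 1/4*1/5 + 1/4*4/15 + 1/4*2/5 + 1/4*2/15 = 1/4
  d_1[1] = 1/4*1/5 + 1/4*1/15 + 1/4*1/15 + 1/4*1/15 = 1/10
  d_1[2] = 1/4*1/3 + 1/4*4/15 + 1/4*2/5 + 1/4*1/5 = 3/10
  d_1[3] = 1/4*4/15 + 1/4*2/5 + 1/4*2/15 + 1/4*3/5 = 7/20
d_1 = (0=1/4, 1=1/10, 2=3/10, 3=7/20)
  d_2[0] = 1/4*1/5 + 1/10*4/15 + 3/10*2/5 + 7/20*2/15 = 73/300
  d_2[1] = 1/4*1/5 + 1/10*1/15 + 3/10*1/15 + 7/20*1/15 = 1/10
  d_2[2] = 1/4*1/3 + 1/10*4/15 + 3/10*2/5 + 7/20*1/5 = 3/10
  d_2[3] = 1/4*4/15 + 1/10*2/5 + 3/10*2/15 + 7/20*3/5 = 107/300
d_2 = (0=73/300, 1=1/10, 2=3/10, 3=107/300)
  d_3[0] = 73/300*1/5 + 1/10*4/15 + 3/10*2/5 + 107/300*2/15 = 1093/4500
  d_3[1] = 73/300*1/5 + 1/10*1/15 + 3/10*1/15 + 107/300*1/15 = 223/2250
  d_3[2] = 73/300*1/3 + 1/10*4/15 + 3/10*2/5 + 107/300*1/5 = 673/2250
  d_3[3] = 73/300*4/15 + 1/10*2/5 + 3/10*2/15 + 107/300*3/5 = 323/900
d_3 = (0=1093/4500, 1=223/2250, 2=673/2250, 3=323/900)

Answer: 1093/4500 223/2250 673/2250 323/900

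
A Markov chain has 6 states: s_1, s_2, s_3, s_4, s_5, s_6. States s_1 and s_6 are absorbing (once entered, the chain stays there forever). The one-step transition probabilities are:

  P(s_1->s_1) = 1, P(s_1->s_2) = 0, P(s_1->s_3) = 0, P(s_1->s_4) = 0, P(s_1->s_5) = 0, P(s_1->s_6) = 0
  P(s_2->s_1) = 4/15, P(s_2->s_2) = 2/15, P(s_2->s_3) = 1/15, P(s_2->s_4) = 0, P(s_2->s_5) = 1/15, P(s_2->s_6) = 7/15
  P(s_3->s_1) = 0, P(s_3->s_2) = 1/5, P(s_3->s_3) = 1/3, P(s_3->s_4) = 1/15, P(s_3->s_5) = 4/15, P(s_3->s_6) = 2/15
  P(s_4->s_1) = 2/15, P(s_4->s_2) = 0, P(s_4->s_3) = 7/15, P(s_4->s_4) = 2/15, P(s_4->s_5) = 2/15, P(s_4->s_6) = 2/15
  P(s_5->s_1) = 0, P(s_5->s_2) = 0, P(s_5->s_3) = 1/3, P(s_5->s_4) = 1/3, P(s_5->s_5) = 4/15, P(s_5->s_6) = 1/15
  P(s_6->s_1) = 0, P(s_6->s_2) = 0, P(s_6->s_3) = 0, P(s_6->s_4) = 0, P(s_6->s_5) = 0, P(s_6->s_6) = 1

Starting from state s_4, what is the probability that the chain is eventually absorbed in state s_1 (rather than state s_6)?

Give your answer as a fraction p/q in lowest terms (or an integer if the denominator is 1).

Let a_i = P(absorbed in s_1 | start in state i).
Boundary conditions: a_s_1 = 1, a_s_6 = 0.
For each transient state i, a_i = sum_j P(i->j) * a_j:
  a_s_2 = 4/15*a_s_1 + 2/15*a_s_2 + 1/15*a_s_3 + 0*a_s_4 + 1/15*a_s_5 + 7/15*a_s_6
  a_s_3 = 0*a_s_1 + 1/5*a_s_2 + 1/3*a_s_3 + 1/15*a_s_4 + 4/15*a_s_5 + 2/15*a_s_6
  a_s_4 = 2/15*a_s_1 + 0*a_s_2 + 7/15*a_s_3 + 2/15*a_s_4 + 2/15*a_s_5 + 2/15*a_s_6
  a_s_5 = 0*a_s_1 + 0*a_s_2 + 1/3*a_s_3 + 1/3*a_s_4 + 4/15*a_s_5 + 1/15*a_s_6

Substituting a_s_1 = 1 and a_s_6 = 0, rearrange to (I - Q) a = r where r[i] = P(i -> s_1):
  [13/15, -1/15, 0, -1/15] . (a_s_2, a_s_3, a_s_4, a_s_5) = 4/15
  [-1/5, 2/3, -1/15, -4/15] . (a_s_2, a_s_3, a_s_4, a_s_5) = 0
  [0, -7/15, 13/15, -2/15] . (a_s_2, a_s_3, a_s_4, a_s_5) = 2/15
  [0, -1/3, -1/3, 11/15] . (a_s_2, a_s_3, a_s_4, a_s_5) = 0

Solving yields:
  a_s_2 = 886/2565
  a_s_3 = 32/135
  a_s_4 = 274/855
  a_s_5 = 130/513

Starting state is s_4, so the absorption probability is a_s_4 = 274/855.

Answer: 274/855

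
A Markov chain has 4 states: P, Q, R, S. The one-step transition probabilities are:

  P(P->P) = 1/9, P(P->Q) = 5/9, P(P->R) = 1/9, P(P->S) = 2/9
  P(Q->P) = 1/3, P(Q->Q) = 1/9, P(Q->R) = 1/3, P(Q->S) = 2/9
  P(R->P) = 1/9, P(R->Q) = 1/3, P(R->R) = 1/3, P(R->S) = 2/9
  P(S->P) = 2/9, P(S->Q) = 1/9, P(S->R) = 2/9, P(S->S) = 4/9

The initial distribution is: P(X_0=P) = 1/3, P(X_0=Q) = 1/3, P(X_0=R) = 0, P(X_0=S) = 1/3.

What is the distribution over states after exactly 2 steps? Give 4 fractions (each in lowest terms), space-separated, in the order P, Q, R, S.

Propagating the distribution step by step (d_{t+1} = d_t * P):
d_0 = (P=1/3, Q=1/3, R=0, S=1/3)
  d_1[P] = 1/3*1/9 + 1/3*1/3 + 0*1/9 + 1/3*2/9 = 2/9
  d_1[Q] = 1/3*5/9 + 1/3*1/9 + 0*1/3 + 1/3*1/9 = 7/27
  d_1[R] = 1/3*1/9 + 1/3*1/3 + 0*1/3 + 1/3*2/9 = 2/9
  d_1[S] = 1/3*2/9 + 1/3*2/9 + 0*2/9 + 1/3*4/9 = 8/27
d_1 = (P=2/9, Q=7/27, R=2/9, S=8/27)
  d_2[P] = 2/9*1/9 + 7/27*1/3 + 2/9*1/9 + 8/27*2/9 = 49/243
  d_2[Q] = 2/9*5/9 + 7/27*1/9 + 2/9*1/3 + 8/27*1/9 = 7/27
  d_2[R] = 2/9*1/9 + 7/27*1/3 + 2/9*1/3 + 8/27*2/9 = 61/243
  d_2[S] = 2/9*2/9 + 7/27*2/9 + 2/9*2/9 + 8/27*4/9 = 70/243
d_2 = (P=49/243, Q=7/27, R=61/243, S=70/243)

Answer: 49/243 7/27 61/243 70/243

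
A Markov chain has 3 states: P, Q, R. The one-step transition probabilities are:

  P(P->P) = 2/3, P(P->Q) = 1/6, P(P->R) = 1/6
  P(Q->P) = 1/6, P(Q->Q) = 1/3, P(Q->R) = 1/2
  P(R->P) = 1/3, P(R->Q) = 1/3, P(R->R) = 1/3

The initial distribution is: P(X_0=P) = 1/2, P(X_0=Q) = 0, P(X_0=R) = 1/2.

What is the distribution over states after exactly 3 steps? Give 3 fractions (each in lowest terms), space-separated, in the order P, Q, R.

Propagating the distribution step by step (d_{t+1} = d_t * P):
d_0 = (P=1/2, Q=0, R=1/2)
  d_1[P] = 1/2*2/3 + 0*1/6 + 1/2*1/3 = 1/2
  d_1[Q] = 1/2*1/6 + 0*1/3 + 1/2*1/3 = 1/4
  d_1[R] = 1/2*1/6 + 0*1/2 + 1/2*1/3 = 1/4
d_1 = (P=1/2, Q=1/4, R=1/4)
  d_2[P] = 1/2*2/3 + 1/4*1/6 + 1/4*1/3 = 11/24
  d_2[Q] = 1/2*1/6 + 1/4*1/3 + 1/4*1/3 = 1/4
  d_2[R] = 1/2*1/6 + 1/4*1/2 + 1/4*1/3 = 7/24
d_2 = (P=11/24, Q=1/4, R=7/24)
  d_3[P] = 11/24*2/3 + 1/4*1/6 + 7/24*1/3 = 4/9
  d_3[Q] = 11/24*1/6 + 1/4*1/3 + 7/24*1/3 = 37/144
  d_3[R] = 11/24*1/6 + 1/4*1/2 + 7/24*1/3 = 43/144
d_3 = (P=4/9, Q=37/144, R=43/144)

Answer: 4/9 37/144 43/144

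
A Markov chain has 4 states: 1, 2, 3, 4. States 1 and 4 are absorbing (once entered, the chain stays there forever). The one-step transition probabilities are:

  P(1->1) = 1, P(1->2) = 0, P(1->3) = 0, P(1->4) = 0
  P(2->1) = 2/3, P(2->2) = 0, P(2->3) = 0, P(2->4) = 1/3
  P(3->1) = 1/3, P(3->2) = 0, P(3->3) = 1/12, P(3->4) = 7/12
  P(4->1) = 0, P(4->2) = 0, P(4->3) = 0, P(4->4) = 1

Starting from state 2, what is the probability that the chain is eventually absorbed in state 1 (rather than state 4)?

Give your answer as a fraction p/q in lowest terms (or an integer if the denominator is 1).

Let a_i = P(absorbed in 1 | start in state i).
Boundary conditions: a_1 = 1, a_4 = 0.
For each transient state i, a_i = sum_j P(i->j) * a_j:
  a_2 = 2/3*a_1 + 0*a_2 + 0*a_3 + 1/3*a_4
  a_3 = 1/3*a_1 + 0*a_2 + 1/12*a_3 + 7/12*a_4

Substituting a_1 = 1 and a_4 = 0, rearrange to (I - Q) a = r where r[i] = P(i -> 1):
  [1, 0] . (a_2, a_3) = 2/3
  [0, 11/12] . (a_2, a_3) = 1/3

Solving yields:
  a_2 = 2/3
  a_3 = 4/11

Starting state is 2, so the absorption probability is a_2 = 2/3.

Answer: 2/3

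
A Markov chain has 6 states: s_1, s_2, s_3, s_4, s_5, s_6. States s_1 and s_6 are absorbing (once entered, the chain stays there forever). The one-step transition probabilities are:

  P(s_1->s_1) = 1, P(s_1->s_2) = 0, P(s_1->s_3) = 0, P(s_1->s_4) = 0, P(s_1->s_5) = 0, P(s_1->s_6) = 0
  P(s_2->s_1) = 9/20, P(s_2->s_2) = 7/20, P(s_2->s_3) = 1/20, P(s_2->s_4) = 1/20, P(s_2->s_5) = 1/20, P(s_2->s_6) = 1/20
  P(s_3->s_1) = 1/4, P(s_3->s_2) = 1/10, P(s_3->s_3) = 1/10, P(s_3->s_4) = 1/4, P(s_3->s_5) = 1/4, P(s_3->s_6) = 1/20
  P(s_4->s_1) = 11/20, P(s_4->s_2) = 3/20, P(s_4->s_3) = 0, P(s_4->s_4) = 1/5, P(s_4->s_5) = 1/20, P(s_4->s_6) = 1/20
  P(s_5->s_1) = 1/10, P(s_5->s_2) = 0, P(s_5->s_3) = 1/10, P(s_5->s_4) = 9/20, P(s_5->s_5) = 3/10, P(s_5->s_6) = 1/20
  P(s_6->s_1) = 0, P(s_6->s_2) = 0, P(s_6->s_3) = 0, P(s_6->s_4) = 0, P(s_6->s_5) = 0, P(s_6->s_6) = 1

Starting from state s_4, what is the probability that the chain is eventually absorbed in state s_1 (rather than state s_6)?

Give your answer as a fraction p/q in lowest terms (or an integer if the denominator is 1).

Let a_i = P(absorbed in s_1 | start in state i).
Boundary conditions: a_s_1 = 1, a_s_6 = 0.
For each transient state i, a_i = sum_j P(i->j) * a_j:
  a_s_2 = 9/20*a_s_1 + 7/20*a_s_2 + 1/20*a_s_3 + 1/20*a_s_4 + 1/20*a_s_5 + 1/20*a_s_6
  a_s_3 = 1/4*a_s_1 + 1/10*a_s_2 + 1/10*a_s_3 + 1/4*a_s_4 + 1/4*a_s_5 + 1/20*a_s_6
  a_s_4 = 11/20*a_s_1 + 3/20*a_s_2 + 0*a_s_3 + 1/5*a_s_4 + 1/20*a_s_5 + 1/20*a_s_6
  a_s_5 = 1/10*a_s_1 + 0*a_s_2 + 1/10*a_s_3 + 9/20*a_s_4 + 3/10*a_s_5 + 1/20*a_s_6

Substituting a_s_1 = 1 and a_s_6 = 0, rearrange to (I - Q) a = r where r[i] = P(i -> s_1):
  [13/20, -1/20, -1/20, -1/20] . (a_s_2, a_s_3, a_s_4, a_s_5) = 9/20
  [-1/10, 9/10, -1/4, -1/4] . (a_s_2, a_s_3, a_s_4, a_s_5) = 1/4
  [-3/20, 0, 4/5, -1/20] . (a_s_2, a_s_3, a_s_4, a_s_5) = 11/20
  [0, -1/10, -9/20, 7/10] . (a_s_2, a_s_3, a_s_4, a_s_5) = 1/10

Solving yields:
  a_s_2 = 41146/46015
  a_s_3 = 39834/46015
  a_s_4 = 41796/46015
  a_s_5 = 39133/46015

Starting state is s_4, so the absorption probability is a_s_4 = 41796/46015.

Answer: 41796/46015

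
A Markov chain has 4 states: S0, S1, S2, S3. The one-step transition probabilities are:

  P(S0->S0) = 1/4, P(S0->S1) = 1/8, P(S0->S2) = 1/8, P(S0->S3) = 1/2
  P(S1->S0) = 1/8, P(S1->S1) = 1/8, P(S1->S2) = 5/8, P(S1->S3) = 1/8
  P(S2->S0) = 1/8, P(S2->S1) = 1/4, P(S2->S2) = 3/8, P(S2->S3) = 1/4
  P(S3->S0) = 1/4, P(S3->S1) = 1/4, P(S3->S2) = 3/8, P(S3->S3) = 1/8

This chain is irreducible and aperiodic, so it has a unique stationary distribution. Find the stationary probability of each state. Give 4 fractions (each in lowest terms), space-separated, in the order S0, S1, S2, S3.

The stationary distribution satisfies pi = pi * P, i.e.:
  pi_S0 = 1/4*pi_S0 + 1/8*pi_S1 + 1/8*pi_S2 + 1/4*pi_S3
  pi_S1 = 1/8*pi_S0 + 1/8*pi_S1 + 1/4*pi_S2 + 1/4*pi_S3
  pi_S2 = 1/8*pi_S0 + 5/8*pi_S1 + 3/8*pi_S2 + 3/8*pi_S3
  pi_S3 = 1/2*pi_S0 + 1/8*pi_S1 + 1/4*pi_S2 + 1/8*pi_S3
with normalization: pi_S0 + pi_S1 + pi_S2 + pi_S3 = 1.

Using the first 3 balance equations plus normalization, the linear system A*pi = b is:
  [-3/4, 1/8, 1/8, 1/4] . pi = 0
  [1/8, -7/8, 1/4, 1/4] . pi = 0
  [1/8, 5/8, -5/8, 3/8] . pi = 0
  [1, 1, 1, 1] . pi = 1

Solving yields:
  pi_S0 = 97/548
  pi_S1 = 111/548
  pi_S2 = 209/548
  pi_S3 = 131/548

Verification (pi * P):
  97/548*1/4 + 111/548*1/8 + 209/548*1/8 + 131/548*1/4 = 97/548 = pi_S0  (ok)
  97/548*1/8 + 111/548*1/8 + 209/548*1/4 + 131/548*1/4 = 111/548 = pi_S1  (ok)
  97/548*1/8 + 111/548*5/8 + 209/548*3/8 + 131/548*3/8 = 209/548 = pi_S2  (ok)
  97/548*1/2 + 111/548*1/8 + 209/548*1/4 + 131/548*1/8 = 131/548 = pi_S3  (ok)

Answer: 97/548 111/548 209/548 131/548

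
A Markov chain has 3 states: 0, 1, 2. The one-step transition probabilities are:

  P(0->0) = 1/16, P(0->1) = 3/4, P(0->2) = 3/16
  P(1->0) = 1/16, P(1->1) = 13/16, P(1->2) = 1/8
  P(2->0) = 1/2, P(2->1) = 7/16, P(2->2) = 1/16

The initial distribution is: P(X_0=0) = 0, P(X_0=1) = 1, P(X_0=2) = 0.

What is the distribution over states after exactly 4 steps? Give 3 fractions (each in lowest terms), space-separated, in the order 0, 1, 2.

Answer: 7673/65536 49709/65536 4077/32768

Derivation:
Propagating the distribution step by step (d_{t+1} = d_t * P):
d_0 = (0=0, 1=1, 2=0)
  d_1[0] = 0*1/16 + 1*1/16 + 0*1/2 = 1/16
  d_1[1] = 0*3/4 + 1*13/16 + 0*7/16 = 13/16
  d_1[2] = 0*3/16 + 1*1/8 + 0*1/16 = 1/8
d_1 = (0=1/16, 1=13/16, 2=1/8)
  d_2[0] = 1/16*1/16 + 13/16*1/16 + 1/8*1/2 = 15/128
  d_2[1] = 1/16*3/4 + 13/16*13/16 + 1/8*7/16 = 195/256
  d_2[2] = 1/16*3/16 + 13/16*1/8 + 1/8*1/16 = 31/256
d_2 = (0=15/128, 1=195/256, 2=31/256)
  d_3[0] = 15/128*1/16 + 195/256*1/16 + 31/256*1/2 = 473/4096
  d_3[1] = 15/128*3/4 + 195/256*13/16 + 31/256*7/16 = 389/512
  d_3[2] = 15/128*3/16 + 195/256*1/8 + 31/256*1/16 = 511/4096
d_3 = (0=473/4096, 1=389/512, 2=511/4096)
  d_4[0] = 473/4096*1/16 + 389/512*1/16 + 511/4096*1/2 = 7673/65536
  d_4[1] = 473/4096*3/4 + 389/512*13/16 + 511/4096*7/16 = 49709/65536
  d_4[2] = 473/4096*3/16 + 389/512*1/8 + 511/4096*1/16 = 4077/32768
d_4 = (0=7673/65536, 1=49709/65536, 2=4077/32768)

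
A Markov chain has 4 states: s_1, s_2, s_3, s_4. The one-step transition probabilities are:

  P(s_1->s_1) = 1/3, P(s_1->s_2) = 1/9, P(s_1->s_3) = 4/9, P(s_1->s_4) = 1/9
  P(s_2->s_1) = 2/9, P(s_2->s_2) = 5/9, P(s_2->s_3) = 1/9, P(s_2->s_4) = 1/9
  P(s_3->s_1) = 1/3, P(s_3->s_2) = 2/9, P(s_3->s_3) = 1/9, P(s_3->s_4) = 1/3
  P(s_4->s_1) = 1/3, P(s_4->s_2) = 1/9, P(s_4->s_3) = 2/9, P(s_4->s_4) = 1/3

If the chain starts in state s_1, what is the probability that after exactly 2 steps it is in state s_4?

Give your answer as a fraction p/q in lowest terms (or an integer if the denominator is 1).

Computing P^2 by repeated multiplication:
P^1 =
  s_1: [1/3, 1/9, 4/9, 1/9]
  s_2: [2/9, 5/9, 1/9, 1/9]
  s_3: [1/3, 2/9, 1/9, 1/3]
  s_4: [1/3, 1/9, 2/9, 1/3]
P^2 =
  s_1: [26/81, 17/81, 19/81, 19/81]
  s_2: [22/81, 10/27, 16/81, 13/81]
  s_3: [25/81, 2/9, 7/27, 17/81]
  s_4: [26/81, 5/27, 7/27, 19/81]

(P^2)[s_1 -> s_4] = 19/81

Answer: 19/81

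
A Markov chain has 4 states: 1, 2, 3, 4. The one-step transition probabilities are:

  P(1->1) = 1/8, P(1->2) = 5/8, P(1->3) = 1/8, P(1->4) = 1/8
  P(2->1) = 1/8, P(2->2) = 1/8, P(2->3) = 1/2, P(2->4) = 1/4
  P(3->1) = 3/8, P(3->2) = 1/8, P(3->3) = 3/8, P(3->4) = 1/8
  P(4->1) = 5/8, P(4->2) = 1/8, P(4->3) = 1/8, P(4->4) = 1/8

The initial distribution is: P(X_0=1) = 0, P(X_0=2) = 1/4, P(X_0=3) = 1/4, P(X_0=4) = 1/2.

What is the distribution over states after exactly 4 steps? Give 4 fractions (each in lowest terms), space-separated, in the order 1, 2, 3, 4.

Answer: 589/2048 259/1024 309/1024 323/2048

Derivation:
Propagating the distribution step by step (d_{t+1} = d_t * P):
d_0 = (1=0, 2=1/4, 3=1/4, 4=1/2)
  d_1[1] = 0*1/8 + 1/4*1/8 + 1/4*3/8 + 1/2*5/8 = 7/16
  d_1[2] = 0*5/8 + 1/4*1/8 + 1/4*1/8 + 1/2*1/8 = 1/8
  d_1[3] = 0*1/8 + 1/4*1/2 + 1/4*3/8 + 1/2*1/8 = 9/32
  d_1[4] = 0*1/8 + 1/4*1/4 + 1/4*1/8 + 1/2*1/8 = 5/32
d_1 = (1=7/16, 2=1/8, 3=9/32, 4=5/32)
  d_2[1] = 7/16*1/8 + 1/8*1/8 + 9/32*3/8 + 5/32*5/8 = 35/128
  d_2[2] = 7/16*5/8 + 1/8*1/8 + 9/32*1/8 + 5/32*1/8 = 11/32
  d_2[3] = 7/16*1/8 + 1/8*1/2 + 9/32*3/8 + 5/32*1/8 = 31/128
  d_2[4] = 7/16*1/8 + 1/8*1/4 + 9/32*1/8 + 5/32*1/8 = 9/64
d_2 = (1=35/128, 2=11/32, 3=31/128, 4=9/64)
  d_3[1] = 35/128*1/8 + 11/32*1/8 + 31/128*3/8 + 9/64*5/8 = 131/512
  d_3[2] = 35/128*5/8 + 11/32*1/8 + 31/128*1/8 + 9/64*1/8 = 67/256
  d_3[3] = 35/128*1/8 + 11/32*1/2 + 31/128*3/8 + 9/64*1/8 = 161/512
  d_3[4] = 35/128*1/8 + 11/32*1/4 + 31/128*1/8 + 9/64*1/8 = 43/256
d_3 = (1=131/512, 2=67/256, 3=161/512, 4=43/256)
  d_4[1] = 131/512*1/8 + 67/256*1/8 + 161/512*3/8 + 43/256*5/8 = 589/2048
  d_4[2] = 131/512*5/8 + 67/256*1/8 + 161/512*1/8 + 43/256*1/8 = 259/1024
  d_4[3] = 131/512*1/8 + 67/256*1/2 + 161/512*3/8 + 43/256*1/8 = 309/1024
  d_4[4] = 131/512*1/8 + 67/256*1/4 + 161/512*1/8 + 43/256*1/8 = 323/2048
d_4 = (1=589/2048, 2=259/1024, 3=309/1024, 4=323/2048)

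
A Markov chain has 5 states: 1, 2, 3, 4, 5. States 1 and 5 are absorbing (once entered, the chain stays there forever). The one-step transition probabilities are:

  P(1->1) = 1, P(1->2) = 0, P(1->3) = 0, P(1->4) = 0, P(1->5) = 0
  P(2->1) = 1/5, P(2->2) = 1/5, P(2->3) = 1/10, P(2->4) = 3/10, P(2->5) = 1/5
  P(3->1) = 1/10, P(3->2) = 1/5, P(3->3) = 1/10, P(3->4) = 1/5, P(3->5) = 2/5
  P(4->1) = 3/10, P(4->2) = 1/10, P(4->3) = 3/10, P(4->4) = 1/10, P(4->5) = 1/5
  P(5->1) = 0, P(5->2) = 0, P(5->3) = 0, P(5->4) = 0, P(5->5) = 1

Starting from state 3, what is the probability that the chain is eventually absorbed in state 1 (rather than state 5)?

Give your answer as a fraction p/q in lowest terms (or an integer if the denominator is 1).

Answer: 35/107

Derivation:
Let a_i = P(absorbed in 1 | start in state i).
Boundary conditions: a_1 = 1, a_5 = 0.
For each transient state i, a_i = sum_j P(i->j) * a_j:
  a_2 = 1/5*a_1 + 1/5*a_2 + 1/10*a_3 + 3/10*a_4 + 1/5*a_5
  a_3 = 1/10*a_1 + 1/5*a_2 + 1/10*a_3 + 1/5*a_4 + 2/5*a_5
  a_4 = 3/10*a_1 + 1/10*a_2 + 3/10*a_3 + 1/10*a_4 + 1/5*a_5

Substituting a_1 = 1 and a_5 = 0, rearrange to (I - Q) a = r where r[i] = P(i -> 1):
  [4/5, -1/10, -3/10] . (a_2, a_3, a_4) = 1/5
  [-1/5, 9/10, -1/5] . (a_2, a_3, a_4) = 1/10
  [-1/10, -3/10, 9/10] . (a_2, a_3, a_4) = 3/10

Solving yields:
  a_2 = 51/107
  a_3 = 35/107
  a_4 = 53/107

Starting state is 3, so the absorption probability is a_3 = 35/107.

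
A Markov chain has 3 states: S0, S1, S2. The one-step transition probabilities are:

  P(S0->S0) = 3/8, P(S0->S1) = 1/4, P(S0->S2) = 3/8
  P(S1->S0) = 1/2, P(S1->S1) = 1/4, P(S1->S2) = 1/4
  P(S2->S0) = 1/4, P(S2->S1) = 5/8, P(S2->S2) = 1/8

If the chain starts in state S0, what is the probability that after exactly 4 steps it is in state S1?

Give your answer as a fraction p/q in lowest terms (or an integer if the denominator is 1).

Computing P^4 by repeated multiplication:
P^1 =
  S0: [3/8, 1/4, 3/8]
  S1: [1/2, 1/4, 1/4]
  S2: [1/4, 5/8, 1/8]
P^2 =
  S0: [23/64, 25/64, 1/4]
  S1: [3/8, 11/32, 9/32]
  S2: [7/16, 19/64, 17/64]
P^3 =
  S0: [201/512, 11/32, 135/512]
  S1: [49/128, 91/256, 67/256]
  S2: [97/256, 179/512, 139/512]
P^4 =
  S0: [1577/4096, 1429/4096, 545/2048]
  S1: [99/256, 713/2048, 543/2048]
  S2: [197/512, 1441/4096, 1079/4096]

(P^4)[S0 -> S1] = 1429/4096

Answer: 1429/4096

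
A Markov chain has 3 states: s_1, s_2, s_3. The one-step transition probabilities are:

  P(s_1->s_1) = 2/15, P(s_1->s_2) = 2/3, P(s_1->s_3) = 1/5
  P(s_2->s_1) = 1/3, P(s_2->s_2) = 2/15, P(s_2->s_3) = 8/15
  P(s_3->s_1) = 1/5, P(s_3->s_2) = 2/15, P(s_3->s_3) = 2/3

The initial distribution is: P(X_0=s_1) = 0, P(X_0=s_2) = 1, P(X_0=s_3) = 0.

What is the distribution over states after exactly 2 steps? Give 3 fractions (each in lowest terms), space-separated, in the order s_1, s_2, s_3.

Answer: 44/225 14/45 37/75

Derivation:
Propagating the distribution step by step (d_{t+1} = d_t * P):
d_0 = (s_1=0, s_2=1, s_3=0)
  d_1[s_1] = 0*2/15 + 1*1/3 + 0*1/5 = 1/3
  d_1[s_2] = 0*2/3 + 1*2/15 + 0*2/15 = 2/15
  d_1[s_3] = 0*1/5 + 1*8/15 + 0*2/3 = 8/15
d_1 = (s_1=1/3, s_2=2/15, s_3=8/15)
  d_2[s_1] = 1/3*2/15 + 2/15*1/3 + 8/15*1/5 = 44/225
  d_2[s_2] = 1/3*2/3 + 2/15*2/15 + 8/15*2/15 = 14/45
  d_2[s_3] = 1/3*1/5 + 2/15*8/15 + 8/15*2/3 = 37/75
d_2 = (s_1=44/225, s_2=14/45, s_3=37/75)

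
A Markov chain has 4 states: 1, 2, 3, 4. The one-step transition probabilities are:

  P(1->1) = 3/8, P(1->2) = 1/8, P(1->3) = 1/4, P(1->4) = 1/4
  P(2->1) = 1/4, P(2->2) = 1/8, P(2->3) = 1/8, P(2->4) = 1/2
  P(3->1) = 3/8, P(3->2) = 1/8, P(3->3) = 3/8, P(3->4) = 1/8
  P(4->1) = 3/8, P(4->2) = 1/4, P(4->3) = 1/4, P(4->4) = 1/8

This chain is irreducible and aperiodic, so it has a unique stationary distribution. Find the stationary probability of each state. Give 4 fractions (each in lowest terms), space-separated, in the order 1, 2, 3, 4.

The stationary distribution satisfies pi = pi * P, i.e.:
  pi_1 = 3/8*pi_1 + 1/4*pi_2 + 3/8*pi_3 + 3/8*pi_4
  pi_2 = 1/8*pi_1 + 1/8*pi_2 + 1/8*pi_3 + 1/4*pi_4
  pi_3 = 1/4*pi_1 + 1/8*pi_2 + 3/8*pi_3 + 1/4*pi_4
  pi_4 = 1/4*pi_1 + 1/2*pi_2 + 1/8*pi_3 + 1/8*pi_4
with normalization: pi_1 + pi_2 + pi_3 + pi_4 = 1.

Using the first 3 balance equations plus normalization, the linear system A*pi = b is:
  [-5/8, 1/4, 3/8, 3/8] . pi = 0
  [1/8, -7/8, 1/8, 1/4] . pi = 0
  [1/4, 1/8, -5/8, 1/4] . pi = 0
  [1, 1, 1, 1] . pi = 1

Solving yields:
  pi_1 = 58/163
  pi_2 = 25/163
  pi_3 = 43/163
  pi_4 = 37/163

Verification (pi * P):
  58/163*3/8 + 25/163*1/4 + 43/163*3/8 + 37/163*3/8 = 58/163 = pi_1  (ok)
  58/163*1/8 + 25/163*1/8 + 43/163*1/8 + 37/163*1/4 = 25/163 = pi_2  (ok)
  58/163*1/4 + 25/163*1/8 + 43/163*3/8 + 37/163*1/4 = 43/163 = pi_3  (ok)
  58/163*1/4 + 25/163*1/2 + 43/163*1/8 + 37/163*1/8 = 37/163 = pi_4  (ok)

Answer: 58/163 25/163 43/163 37/163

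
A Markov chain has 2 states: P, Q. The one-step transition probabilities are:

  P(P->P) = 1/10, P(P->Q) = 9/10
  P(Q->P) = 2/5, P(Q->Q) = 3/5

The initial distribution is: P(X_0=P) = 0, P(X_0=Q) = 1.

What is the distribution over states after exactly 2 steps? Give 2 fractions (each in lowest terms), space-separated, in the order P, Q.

Answer: 7/25 18/25

Derivation:
Propagating the distribution step by step (d_{t+1} = d_t * P):
d_0 = (P=0, Q=1)
  d_1[P] = 0*1/10 + 1*2/5 = 2/5
  d_1[Q] = 0*9/10 + 1*3/5 = 3/5
d_1 = (P=2/5, Q=3/5)
  d_2[P] = 2/5*1/10 + 3/5*2/5 = 7/25
  d_2[Q] = 2/5*9/10 + 3/5*3/5 = 18/25
d_2 = (P=7/25, Q=18/25)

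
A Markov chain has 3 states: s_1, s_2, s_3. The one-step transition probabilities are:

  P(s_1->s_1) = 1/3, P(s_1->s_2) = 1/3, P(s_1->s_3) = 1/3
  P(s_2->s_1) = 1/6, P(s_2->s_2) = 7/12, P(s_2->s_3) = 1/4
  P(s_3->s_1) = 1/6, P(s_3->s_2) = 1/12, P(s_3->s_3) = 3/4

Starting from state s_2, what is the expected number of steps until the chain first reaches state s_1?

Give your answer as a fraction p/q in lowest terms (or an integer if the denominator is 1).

Let h_i = expected steps to first reach s_1 from state i.
Boundary: h_s_1 = 0.
First-step equations for the other states:
  h_s_2 = 1 + 1/6*h_s_1 + 7/12*h_s_2 + 1/4*h_s_3
  h_s_3 = 1 + 1/6*h_s_1 + 1/12*h_s_2 + 3/4*h_s_3

Substituting h_s_1 = 0 and rearranging gives the linear system (I - Q) h = 1:
  [5/12, -1/4] . (h_s_2, h_s_3) = 1
  [-1/12, 1/4] . (h_s_2, h_s_3) = 1

Solving yields:
  h_s_2 = 6
  h_s_3 = 6

Starting state is s_2, so the expected hitting time is h_s_2 = 6.

Answer: 6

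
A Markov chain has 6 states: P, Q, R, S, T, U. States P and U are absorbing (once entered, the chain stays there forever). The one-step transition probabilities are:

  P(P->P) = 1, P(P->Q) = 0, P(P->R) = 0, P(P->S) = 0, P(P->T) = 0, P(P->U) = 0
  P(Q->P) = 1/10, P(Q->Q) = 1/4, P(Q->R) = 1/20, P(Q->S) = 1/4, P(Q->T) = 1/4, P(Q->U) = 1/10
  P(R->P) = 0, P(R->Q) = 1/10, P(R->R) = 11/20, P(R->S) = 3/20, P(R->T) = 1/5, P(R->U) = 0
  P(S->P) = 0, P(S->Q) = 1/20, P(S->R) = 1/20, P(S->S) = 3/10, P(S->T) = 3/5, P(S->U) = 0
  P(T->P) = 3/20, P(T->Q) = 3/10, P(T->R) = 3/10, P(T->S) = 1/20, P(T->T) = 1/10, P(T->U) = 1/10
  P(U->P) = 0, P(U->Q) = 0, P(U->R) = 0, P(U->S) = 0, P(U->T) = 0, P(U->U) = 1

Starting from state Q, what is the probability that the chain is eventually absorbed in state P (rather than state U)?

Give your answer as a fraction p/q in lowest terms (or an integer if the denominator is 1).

Answer: 6901/12535

Derivation:
Let a_i = P(absorbed in P | start in state i).
Boundary conditions: a_P = 1, a_U = 0.
For each transient state i, a_i = sum_j P(i->j) * a_j:
  a_Q = 1/10*a_P + 1/4*a_Q + 1/20*a_R + 1/4*a_S + 1/4*a_T + 1/10*a_U
  a_R = 0*a_P + 1/10*a_Q + 11/20*a_R + 3/20*a_S + 1/5*a_T + 0*a_U
  a_S = 0*a_P + 1/20*a_Q + 1/20*a_R + 3/10*a_S + 3/5*a_T + 0*a_U
  a_T = 3/20*a_P + 3/10*a_Q + 3/10*a_R + 1/20*a_S + 1/10*a_T + 1/10*a_U

Substituting a_P = 1 and a_U = 0, rearrange to (I - Q) a = r where r[i] = P(i -> P):
  [3/4, -1/20, -1/4, -1/4] . (a_Q, a_R, a_S, a_T) = 1/10
  [-1/10, 9/20, -3/20, -1/5] . (a_Q, a_R, a_S, a_T) = 0
  [-1/20, -1/20, 7/10, -3/5] . (a_Q, a_R, a_S, a_T) = 0
  [-3/10, -3/10, -1/20, 9/10] . (a_Q, a_R, a_S, a_T) = 3/20

Solving yields:
  a_Q = 6901/12535
  a_R = 13/23
  a_S = 1425/2507
  a_T = 7147/12535

Starting state is Q, so the absorption probability is a_Q = 6901/12535.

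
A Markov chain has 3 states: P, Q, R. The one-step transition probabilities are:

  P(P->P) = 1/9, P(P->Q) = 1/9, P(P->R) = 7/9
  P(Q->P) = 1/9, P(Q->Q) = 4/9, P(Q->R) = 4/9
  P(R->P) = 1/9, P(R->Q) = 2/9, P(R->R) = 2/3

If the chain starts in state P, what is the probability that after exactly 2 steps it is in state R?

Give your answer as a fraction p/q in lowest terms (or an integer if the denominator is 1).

Computing P^2 by repeated multiplication:
P^1 =
  P: [1/9, 1/9, 7/9]
  Q: [1/9, 4/9, 4/9]
  R: [1/9, 2/9, 2/3]
P^2 =
  P: [1/9, 19/81, 53/81]
  Q: [1/9, 25/81, 47/81]
  R: [1/9, 7/27, 17/27]

(P^2)[P -> R] = 53/81

Answer: 53/81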